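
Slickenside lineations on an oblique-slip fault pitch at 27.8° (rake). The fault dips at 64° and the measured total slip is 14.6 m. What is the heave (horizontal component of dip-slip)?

2.98 m

dip-slip = net slip × sin(rake) = 14.6 m × sin(27.8°) = 6.809 m
heave = dip-slip × cos(dip) = 6.809 × cos(64°) = 2.98 m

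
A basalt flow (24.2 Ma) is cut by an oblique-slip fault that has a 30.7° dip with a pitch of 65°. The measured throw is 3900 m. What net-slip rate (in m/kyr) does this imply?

dip-slip = throw / sin(dip) = 3900 / sin(30.7°) = 7639 m
net slip = dip-slip / sin(rake) = 7639 / sin(65°) = 8429 m
rate = 8429 m / 24.2 Ma = 0.000348 m/yr = 0.348 m/kyr

0.348 m/kyr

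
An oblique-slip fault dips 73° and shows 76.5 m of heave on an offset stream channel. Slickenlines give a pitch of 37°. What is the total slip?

435 m

dip-slip = heave / cos(dip) = 76.5 / cos(73°) = 261.7 m
net slip = dip-slip / sin(rake) = 261.7 / sin(37°) = 435 m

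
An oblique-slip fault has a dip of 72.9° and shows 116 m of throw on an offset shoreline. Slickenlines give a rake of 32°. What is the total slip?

229 m

dip-slip = throw / sin(dip) = 116 / sin(72.9°) = 121.4 m
net slip = dip-slip / sin(rake) = 121.4 / sin(32°) = 229 m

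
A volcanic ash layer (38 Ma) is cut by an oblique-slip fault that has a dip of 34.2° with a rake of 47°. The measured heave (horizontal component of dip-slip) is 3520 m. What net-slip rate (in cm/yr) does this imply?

dip-slip = heave / cos(dip) = 3520 / cos(34.2°) = 4256 m
net slip = dip-slip / sin(rake) = 4256 / sin(47°) = 5819 m
rate = 5819 m / 38 Ma = 0.000153 m/yr = 0.0153 cm/yr

0.0153 cm/yr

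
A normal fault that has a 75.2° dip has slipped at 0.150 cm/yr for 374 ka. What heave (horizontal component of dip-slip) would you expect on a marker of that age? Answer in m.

dip-slip = rate × time = 0.150 cm/yr × 374 ka = 561 m
heave = dip-slip × cos(dip) = 561 × cos(75.2°) = 143 m

143 m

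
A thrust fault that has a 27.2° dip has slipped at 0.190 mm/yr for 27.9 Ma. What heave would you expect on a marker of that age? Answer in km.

4.71 km

dip-slip = rate × time = 0.190 mm/yr × 27.9 Ma = 5301 m
heave = dip-slip × cos(dip) = 5301 × cos(27.2°) = 4710 m = 4.71 km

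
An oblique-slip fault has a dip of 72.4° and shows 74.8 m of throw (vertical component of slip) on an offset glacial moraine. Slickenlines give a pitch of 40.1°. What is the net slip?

dip-slip = throw / sin(dip) = 74.8 / sin(72.4°) = 78.47 m
net slip = dip-slip / sin(rake) = 78.47 / sin(40.1°) = 122 m

122 m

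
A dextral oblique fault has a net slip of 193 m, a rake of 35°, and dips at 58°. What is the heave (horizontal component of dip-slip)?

dip-slip = net slip × sin(rake) = 193 m × sin(35°) = 110.7 m
heave = dip-slip × cos(dip) = 110.7 × cos(58°) = 58.7 m

58.7 m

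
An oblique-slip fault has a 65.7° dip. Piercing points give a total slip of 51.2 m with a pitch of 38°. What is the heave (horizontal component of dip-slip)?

dip-slip = net slip × sin(rake) = 51.2 m × sin(38°) = 31.52 m
heave = dip-slip × cos(dip) = 31.52 × cos(65.7°) = 13 m

13 m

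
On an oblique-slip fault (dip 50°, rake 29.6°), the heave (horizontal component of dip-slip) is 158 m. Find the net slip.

dip-slip = heave / cos(dip) = 158 / cos(50°) = 245.8 m
net slip = dip-slip / sin(rake) = 245.8 / sin(29.6°) = 498 m

498 m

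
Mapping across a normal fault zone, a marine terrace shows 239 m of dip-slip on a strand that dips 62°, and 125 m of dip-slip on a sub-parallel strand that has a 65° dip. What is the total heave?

165 m

heave_A = 239 × cos(62°) = 112.2 m
heave_B = 125 × cos(65°) = 52.83 m
total = 112.2 + 52.83 = 165 m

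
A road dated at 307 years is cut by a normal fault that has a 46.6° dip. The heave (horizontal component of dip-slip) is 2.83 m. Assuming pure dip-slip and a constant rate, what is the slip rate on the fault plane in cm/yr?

dip-slip = heave / cos(dip) = 2.83 m / cos(46.6°) = 4.119 m
rate = 4.119 m / 307 years = 0.0134 m/yr = 1.34 cm/yr

1.34 cm/yr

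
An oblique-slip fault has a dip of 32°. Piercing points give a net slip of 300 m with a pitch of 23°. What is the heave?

99.4 m

dip-slip = net slip × sin(rake) = 300 m × sin(23°) = 117.2 m
heave = dip-slip × cos(dip) = 117.2 × cos(32°) = 99.4 m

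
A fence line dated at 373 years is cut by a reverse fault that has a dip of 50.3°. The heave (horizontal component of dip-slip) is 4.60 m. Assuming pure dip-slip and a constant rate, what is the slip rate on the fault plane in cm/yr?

1.93 cm/yr

dip-slip = heave / cos(dip) = 4.60 m / cos(50.3°) = 7.201 m
rate = 7.201 m / 373 years = 0.0193 m/yr = 1.93 cm/yr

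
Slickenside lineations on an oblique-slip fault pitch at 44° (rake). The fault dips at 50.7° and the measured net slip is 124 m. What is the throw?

66.7 m

dip-slip = net slip × sin(rake) = 124 m × sin(44°) = 86.14 m
throw = dip-slip × sin(dip) = 86.14 × sin(50.7°) = 66.7 m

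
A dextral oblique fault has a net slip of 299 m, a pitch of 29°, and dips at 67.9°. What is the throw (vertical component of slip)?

134 m

dip-slip = net slip × sin(rake) = 299 m × sin(29°) = 145 m
throw = dip-slip × sin(dip) = 145 × sin(67.9°) = 134 m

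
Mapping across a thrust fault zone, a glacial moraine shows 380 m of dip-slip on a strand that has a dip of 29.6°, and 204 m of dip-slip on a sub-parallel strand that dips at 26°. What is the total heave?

heave_A = 380 × cos(29.6°) = 330.4 m
heave_B = 204 × cos(26°) = 183.4 m
total = 330.4 + 183.4 = 514 m

514 m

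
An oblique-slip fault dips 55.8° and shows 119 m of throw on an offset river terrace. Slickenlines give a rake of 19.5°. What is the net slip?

dip-slip = throw / sin(dip) = 119 / sin(55.8°) = 143.9 m
net slip = dip-slip / sin(rake) = 143.9 / sin(19.5°) = 431 m

431 m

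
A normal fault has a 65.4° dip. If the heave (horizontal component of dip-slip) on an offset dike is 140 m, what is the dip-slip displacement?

336 m

dip-slip = heave / cos(dip) = 140 / cos(65.4°) = 336 m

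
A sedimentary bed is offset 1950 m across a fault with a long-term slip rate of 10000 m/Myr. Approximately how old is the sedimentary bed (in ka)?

195 ka

age = offset / rate = 1950 m / (10000 m/Myr) = 195000 yr = 195 ka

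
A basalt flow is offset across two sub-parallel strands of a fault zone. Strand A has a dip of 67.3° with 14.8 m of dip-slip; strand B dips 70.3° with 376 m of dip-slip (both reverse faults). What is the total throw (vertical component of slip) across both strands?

368 m

throw_A = 14.8 × sin(67.3°) = 13.65 m
throw_B = 376 × sin(70.3°) = 354 m
total = 13.65 + 354 = 368 m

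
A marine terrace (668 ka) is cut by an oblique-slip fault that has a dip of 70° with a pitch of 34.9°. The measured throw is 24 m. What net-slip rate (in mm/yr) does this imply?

dip-slip = throw / sin(dip) = 24 / sin(70°) = 25.54 m
net slip = dip-slip / sin(rake) = 25.54 / sin(34.9°) = 44.64 m
rate = 44.64 m / 668 ka = 0.0000668 m/yr = 0.0668 mm/yr

0.0668 mm/yr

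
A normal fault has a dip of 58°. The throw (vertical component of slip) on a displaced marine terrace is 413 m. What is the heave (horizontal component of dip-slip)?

heave = throw / tan(dip) = 413 / tan(58°) = 258 m

258 m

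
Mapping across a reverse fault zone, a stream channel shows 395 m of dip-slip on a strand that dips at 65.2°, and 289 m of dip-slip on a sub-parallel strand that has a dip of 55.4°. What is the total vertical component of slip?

throw_A = 395 × sin(65.2°) = 358.6 m
throw_B = 289 × sin(55.4°) = 237.9 m
total = 358.6 + 237.9 = 596 m

596 m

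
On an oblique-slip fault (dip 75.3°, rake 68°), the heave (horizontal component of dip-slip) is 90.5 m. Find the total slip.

385 m

dip-slip = heave / cos(dip) = 90.5 / cos(75.3°) = 356.6 m
net slip = dip-slip / sin(rake) = 356.6 / sin(68°) = 385 m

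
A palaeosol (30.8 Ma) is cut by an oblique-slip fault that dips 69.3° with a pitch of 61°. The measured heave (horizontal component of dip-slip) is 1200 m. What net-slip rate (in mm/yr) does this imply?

dip-slip = heave / cos(dip) = 1200 / cos(69.3°) = 3395 m
net slip = dip-slip / sin(rake) = 3395 / sin(61°) = 3882 m
rate = 3882 m / 30.8 Ma = 0.000126 m/yr = 0.126 mm/yr

0.126 mm/yr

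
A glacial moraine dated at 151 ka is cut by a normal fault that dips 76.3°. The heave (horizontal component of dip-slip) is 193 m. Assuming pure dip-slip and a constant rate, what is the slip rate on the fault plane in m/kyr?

dip-slip = heave / cos(dip) = 193 m / cos(76.3°) = 814.9 m
rate = 814.9 m / 151 ka = 0.00540 m/yr = 5.40 m/kyr

5.40 m/kyr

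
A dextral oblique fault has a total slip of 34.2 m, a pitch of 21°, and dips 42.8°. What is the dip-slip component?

dip-slip = net slip × sin(rake) = 34.2 m × sin(21°) = 12.3 m

12.3 m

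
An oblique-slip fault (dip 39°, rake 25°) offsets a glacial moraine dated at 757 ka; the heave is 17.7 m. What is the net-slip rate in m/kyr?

dip-slip = heave / cos(dip) = 17.7 / cos(39°) = 22.78 m
net slip = dip-slip / sin(rake) = 22.78 / sin(25°) = 53.89 m
rate = 53.89 m / 757 ka = 0.0000712 m/yr = 0.0712 m/kyr

0.0712 m/kyr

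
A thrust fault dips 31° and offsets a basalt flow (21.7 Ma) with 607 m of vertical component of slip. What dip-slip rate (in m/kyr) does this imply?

0.0543 m/kyr

dip-slip = throw / sin(dip) = 607 m / sin(31°) = 1179 m
rate = 1179 m / 21.7 Ma = 0.0000543 m/yr = 0.0543 m/kyr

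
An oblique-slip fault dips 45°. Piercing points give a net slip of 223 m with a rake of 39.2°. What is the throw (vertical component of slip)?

99.7 m

dip-slip = net slip × sin(rake) = 223 m × sin(39.2°) = 140.9 m
throw = dip-slip × sin(dip) = 140.9 × sin(45°) = 99.7 m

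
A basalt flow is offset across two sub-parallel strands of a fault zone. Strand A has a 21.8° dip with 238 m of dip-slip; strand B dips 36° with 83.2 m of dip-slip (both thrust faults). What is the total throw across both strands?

throw_A = 238 × sin(21.8°) = 88.39 m
throw_B = 83.2 × sin(36°) = 48.90 m
total = 88.39 + 48.90 = 137 m

137 m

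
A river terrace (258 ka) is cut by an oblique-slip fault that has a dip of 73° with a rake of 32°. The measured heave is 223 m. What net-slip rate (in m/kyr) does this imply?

dip-slip = heave / cos(dip) = 223 / cos(73°) = 762.7 m
net slip = dip-slip / sin(rake) = 762.7 / sin(32°) = 1439 m
rate = 1439 m / 258 ka = 0.00558 m/yr = 5.58 m/kyr

5.58 m/kyr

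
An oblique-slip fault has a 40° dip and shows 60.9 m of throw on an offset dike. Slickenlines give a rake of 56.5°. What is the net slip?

dip-slip = throw / sin(dip) = 60.9 / sin(40°) = 94.74 m
net slip = dip-slip / sin(rake) = 94.74 / sin(56.5°) = 114 m

114 m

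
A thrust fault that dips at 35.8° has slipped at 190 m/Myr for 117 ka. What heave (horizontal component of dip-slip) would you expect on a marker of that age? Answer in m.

dip-slip = rate × time = 190 m/Myr × 117 ka = 22.23 m
heave = dip-slip × cos(dip) = 22.23 × cos(35.8°) = 18 m

18 m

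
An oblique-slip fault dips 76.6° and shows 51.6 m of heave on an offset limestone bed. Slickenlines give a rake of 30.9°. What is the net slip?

dip-slip = heave / cos(dip) = 51.6 / cos(76.6°) = 222.7 m
net slip = dip-slip / sin(rake) = 222.7 / sin(30.9°) = 434 m

434 m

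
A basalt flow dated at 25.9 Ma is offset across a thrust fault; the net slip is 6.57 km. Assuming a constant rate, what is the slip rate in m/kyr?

rate = 6.57 km / 25.9 Ma = 0.000254 m/yr = 0.254 m/kyr

0.254 m/kyr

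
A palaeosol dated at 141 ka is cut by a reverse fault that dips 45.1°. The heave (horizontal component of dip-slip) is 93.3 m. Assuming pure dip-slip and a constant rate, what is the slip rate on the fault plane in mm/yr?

0.937 mm/yr

dip-slip = heave / cos(dip) = 93.3 m / cos(45.1°) = 132.2 m
rate = 132.2 m / 141 ka = 0.000937 m/yr = 0.937 mm/yr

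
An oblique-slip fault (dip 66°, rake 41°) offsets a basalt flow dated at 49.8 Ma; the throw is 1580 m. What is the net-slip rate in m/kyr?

dip-slip = throw / sin(dip) = 1580 / sin(66°) = 1730 m
net slip = dip-slip / sin(rake) = 1730 / sin(41°) = 2636 m
rate = 2636 m / 49.8 Ma = 0.0000529 m/yr = 0.0529 m/kyr

0.0529 m/kyr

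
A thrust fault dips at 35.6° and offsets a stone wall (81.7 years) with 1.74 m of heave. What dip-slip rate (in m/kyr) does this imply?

26.2 m/kyr

dip-slip = heave / cos(dip) = 1.74 m / cos(35.6°) = 2.140 m
rate = 2.140 m / 81.7 years = 0.0262 m/yr = 26.2 m/kyr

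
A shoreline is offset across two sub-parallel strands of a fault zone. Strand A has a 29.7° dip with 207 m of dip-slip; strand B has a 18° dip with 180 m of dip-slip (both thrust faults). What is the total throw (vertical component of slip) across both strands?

throw_A = 207 × sin(29.7°) = 102.6 m
throw_B = 180 × sin(18°) = 55.62 m
total = 102.6 + 55.62 = 158 m

158 m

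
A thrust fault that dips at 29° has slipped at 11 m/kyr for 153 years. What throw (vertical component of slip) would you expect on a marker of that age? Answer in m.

dip-slip = rate × time = 11 m/kyr × 153 years = 1.683 m
throw = dip-slip × sin(dip) = 1.683 × sin(29°) = 0.816 m

0.816 m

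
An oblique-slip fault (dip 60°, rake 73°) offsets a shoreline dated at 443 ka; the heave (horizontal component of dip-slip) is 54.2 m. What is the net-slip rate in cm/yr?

dip-slip = heave / cos(dip) = 54.2 / cos(60°) = 108.4 m
net slip = dip-slip / sin(rake) = 108.4 / sin(73°) = 113.4 m
rate = 113.4 m / 443 ka = 0.000256 m/yr = 0.0256 cm/yr

0.0256 cm/yr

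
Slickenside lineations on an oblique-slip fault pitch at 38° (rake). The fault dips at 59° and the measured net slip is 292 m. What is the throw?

dip-slip = net slip × sin(rake) = 292 m × sin(38°) = 179.8 m
throw = dip-slip × sin(dip) = 179.8 × sin(59°) = 154 m

154 m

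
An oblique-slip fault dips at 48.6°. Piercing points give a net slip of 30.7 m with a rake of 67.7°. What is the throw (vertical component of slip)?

dip-slip = net slip × sin(rake) = 30.7 m × sin(67.7°) = 28.40 m
throw = dip-slip × sin(dip) = 28.40 × sin(48.6°) = 21.3 m

21.3 m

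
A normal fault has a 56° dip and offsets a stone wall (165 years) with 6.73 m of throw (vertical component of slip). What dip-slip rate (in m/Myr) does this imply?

49200 m/Myr

dip-slip = throw / sin(dip) = 6.73 m / sin(56°) = 8.118 m
rate = 8.118 m / 165 years = 0.0492 m/yr = 49200 m/Myr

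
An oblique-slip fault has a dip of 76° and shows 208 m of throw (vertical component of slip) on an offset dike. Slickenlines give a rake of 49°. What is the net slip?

284 m

dip-slip = throw / sin(dip) = 208 / sin(76°) = 214.4 m
net slip = dip-slip / sin(rake) = 214.4 / sin(49°) = 284 m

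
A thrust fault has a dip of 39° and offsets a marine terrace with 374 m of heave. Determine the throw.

303 m

throw = heave × tan(dip) = 374 × tan(39°) = 303 m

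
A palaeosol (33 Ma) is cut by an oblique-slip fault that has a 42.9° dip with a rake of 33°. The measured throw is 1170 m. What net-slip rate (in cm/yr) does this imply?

0.00956 cm/yr

dip-slip = throw / sin(dip) = 1170 / sin(42.9°) = 1719 m
net slip = dip-slip / sin(rake) = 1719 / sin(33°) = 3156 m
rate = 3156 m / 33 Ma = 0.0000956 m/yr = 0.00956 cm/yr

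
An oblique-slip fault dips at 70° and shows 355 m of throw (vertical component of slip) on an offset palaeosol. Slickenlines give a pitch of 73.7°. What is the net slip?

dip-slip = throw / sin(dip) = 355 / sin(70°) = 377.8 m
net slip = dip-slip / sin(rake) = 377.8 / sin(73.7°) = 394 m

394 m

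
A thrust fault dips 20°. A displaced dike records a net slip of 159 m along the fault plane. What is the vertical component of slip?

54.4 m

throw = dip-slip × sin(dip) = 159 m × sin(20°) = 54.4 m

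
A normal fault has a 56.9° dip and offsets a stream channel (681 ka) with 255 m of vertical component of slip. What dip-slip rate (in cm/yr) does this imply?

dip-slip = throw / sin(dip) = 255 m / sin(56.9°) = 304.4 m
rate = 304.4 m / 681 ka = 0.000447 m/yr = 0.0447 cm/yr

0.0447 cm/yr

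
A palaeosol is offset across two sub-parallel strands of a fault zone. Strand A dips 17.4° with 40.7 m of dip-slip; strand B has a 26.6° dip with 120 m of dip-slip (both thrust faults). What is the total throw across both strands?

throw_A = 40.7 × sin(17.4°) = 12.17 m
throw_B = 120 × sin(26.6°) = 53.73 m
total = 12.17 + 53.73 = 65.9 m

65.9 m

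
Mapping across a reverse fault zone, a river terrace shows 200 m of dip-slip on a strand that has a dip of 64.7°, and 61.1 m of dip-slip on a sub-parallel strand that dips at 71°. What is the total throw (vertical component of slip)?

throw_A = 200 × sin(64.7°) = 180.8 m
throw_B = 61.1 × sin(71°) = 57.77 m
total = 180.8 + 57.77 = 239 m

239 m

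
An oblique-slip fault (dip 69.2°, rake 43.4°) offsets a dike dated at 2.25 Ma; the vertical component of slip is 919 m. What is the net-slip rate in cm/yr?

0.0636 cm/yr

dip-slip = throw / sin(dip) = 919 / sin(69.2°) = 983.1 m
net slip = dip-slip / sin(rake) = 983.1 / sin(43.4°) = 1431 m
rate = 1431 m / 2.25 Ma = 0.000636 m/yr = 0.0636 cm/yr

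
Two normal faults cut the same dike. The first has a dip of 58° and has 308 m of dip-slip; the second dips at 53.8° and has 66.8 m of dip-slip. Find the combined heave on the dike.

203 m

heave_A = 308 × cos(58°) = 163.2 m
heave_B = 66.8 × cos(53.8°) = 39.45 m
total = 163.2 + 39.45 = 203 m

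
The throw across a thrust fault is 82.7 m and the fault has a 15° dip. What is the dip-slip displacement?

dip-slip = throw / sin(dip) = 82.7 / sin(15°) = 320 m

320 m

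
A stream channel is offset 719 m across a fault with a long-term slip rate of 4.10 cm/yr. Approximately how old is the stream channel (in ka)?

17.5 ka

age = offset / rate = 719 m / (4.10 cm/yr) = 17500 yr = 17.5 ka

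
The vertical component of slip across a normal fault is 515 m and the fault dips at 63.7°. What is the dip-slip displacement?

dip-slip = throw / sin(dip) = 515 / sin(63.7°) = 574 m

574 m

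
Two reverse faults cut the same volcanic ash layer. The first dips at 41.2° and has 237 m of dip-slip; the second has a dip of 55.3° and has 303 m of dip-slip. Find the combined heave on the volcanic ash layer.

351 m

heave_A = 237 × cos(41.2°) = 178.3 m
heave_B = 303 × cos(55.3°) = 172.5 m
total = 178.3 + 172.5 = 351 m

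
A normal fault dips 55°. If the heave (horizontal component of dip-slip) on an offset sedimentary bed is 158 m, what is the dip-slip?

dip-slip = heave / cos(dip) = 158 / cos(55°) = 275 m

275 m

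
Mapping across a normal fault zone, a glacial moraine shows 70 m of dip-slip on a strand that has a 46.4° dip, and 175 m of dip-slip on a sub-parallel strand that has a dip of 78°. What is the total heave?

84.7 m

heave_A = 70 × cos(46.4°) = 48.27 m
heave_B = 175 × cos(78°) = 36.38 m
total = 48.27 + 36.38 = 84.7 m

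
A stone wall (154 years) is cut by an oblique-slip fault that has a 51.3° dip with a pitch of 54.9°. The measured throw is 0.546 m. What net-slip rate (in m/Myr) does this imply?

5550 m/Myr

dip-slip = throw / sin(dip) = 0.546 / sin(51.3°) = 0.6996 m
net slip = dip-slip / sin(rake) = 0.6996 / sin(54.9°) = 0.8551 m
rate = 0.8551 m / 154 years = 0.00555 m/yr = 5550 m/Myr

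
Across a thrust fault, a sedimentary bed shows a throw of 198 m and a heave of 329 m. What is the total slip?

net slip = √(throw² + heave²) = √(198² + 329²) = 384 m

384 m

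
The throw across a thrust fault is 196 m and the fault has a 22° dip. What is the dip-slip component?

dip-slip = throw / sin(dip) = 196 / sin(22°) = 523 m

523 m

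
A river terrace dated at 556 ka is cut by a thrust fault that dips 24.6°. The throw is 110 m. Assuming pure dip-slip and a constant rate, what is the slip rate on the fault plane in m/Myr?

dip-slip = throw / sin(dip) = 110 m / sin(24.6°) = 264.2 m
rate = 264.2 m / 556 ka = 0.000475 m/yr = 475 m/Myr

475 m/Myr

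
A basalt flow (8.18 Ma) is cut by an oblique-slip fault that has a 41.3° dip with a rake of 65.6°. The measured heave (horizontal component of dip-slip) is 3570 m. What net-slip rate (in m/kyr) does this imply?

0.638 m/kyr

dip-slip = heave / cos(dip) = 3570 / cos(41.3°) = 4752 m
net slip = dip-slip / sin(rake) = 4752 / sin(65.6°) = 5218 m
rate = 5218 m / 8.18 Ma = 0.000638 m/yr = 0.638 m/kyr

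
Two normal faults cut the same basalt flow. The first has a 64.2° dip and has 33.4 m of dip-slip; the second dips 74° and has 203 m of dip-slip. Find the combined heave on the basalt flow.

heave_A = 33.4 × cos(64.2°) = 14.54 m
heave_B = 203 × cos(74°) = 55.95 m
total = 14.54 + 55.95 = 70.5 m

70.5 m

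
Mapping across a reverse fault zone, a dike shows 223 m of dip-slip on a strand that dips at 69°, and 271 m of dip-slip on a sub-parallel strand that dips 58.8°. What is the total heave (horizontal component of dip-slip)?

heave_A = 223 × cos(69°) = 79.92 m
heave_B = 271 × cos(58.8°) = 140.4 m
total = 79.92 + 140.4 = 220 m

220 m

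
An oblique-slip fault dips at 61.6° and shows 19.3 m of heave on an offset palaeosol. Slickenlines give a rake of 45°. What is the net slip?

dip-slip = heave / cos(dip) = 19.3 / cos(61.6°) = 40.58 m
net slip = dip-slip / sin(rake) = 40.58 / sin(45°) = 57.4 m

57.4 m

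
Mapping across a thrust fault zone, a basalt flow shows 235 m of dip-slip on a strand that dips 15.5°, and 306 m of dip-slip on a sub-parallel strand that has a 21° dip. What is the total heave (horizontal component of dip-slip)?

heave_A = 235 × cos(15.5°) = 226.5 m
heave_B = 306 × cos(21°) = 285.7 m
total = 226.5 + 285.7 = 512 m

512 m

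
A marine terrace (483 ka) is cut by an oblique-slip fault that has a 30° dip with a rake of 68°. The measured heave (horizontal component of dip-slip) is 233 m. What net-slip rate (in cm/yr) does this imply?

dip-slip = heave / cos(dip) = 233 / cos(30°) = 269 m
net slip = dip-slip / sin(rake) = 269 / sin(68°) = 290.2 m
rate = 290.2 m / 483 ka = 0.000601 m/yr = 0.0601 cm/yr

0.0601 cm/yr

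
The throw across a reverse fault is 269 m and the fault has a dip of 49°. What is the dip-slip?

dip-slip = throw / sin(dip) = 269 / sin(49°) = 356 m

356 m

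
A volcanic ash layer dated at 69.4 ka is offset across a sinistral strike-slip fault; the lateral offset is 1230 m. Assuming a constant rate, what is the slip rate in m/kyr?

rate = 1230 m / 69.4 ka = 0.0177 m/yr = 17.7 m/kyr

17.7 m/kyr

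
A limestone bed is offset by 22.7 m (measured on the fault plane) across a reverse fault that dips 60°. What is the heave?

heave = dip-slip × cos(dip) = 22.7 m × cos(60°) = 11.4 m

11.4 m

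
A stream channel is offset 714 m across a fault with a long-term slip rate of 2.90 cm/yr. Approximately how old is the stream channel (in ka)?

age = offset / rate = 714 m / (2.90 cm/yr) = 24600 yr = 24.6 ka

24.6 ka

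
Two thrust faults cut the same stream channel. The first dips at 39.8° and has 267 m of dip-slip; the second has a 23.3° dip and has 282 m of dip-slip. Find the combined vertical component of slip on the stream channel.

throw_A = 267 × sin(39.8°) = 170.9 m
throw_B = 282 × sin(23.3°) = 111.5 m
total = 170.9 + 111.5 = 282 m

282 m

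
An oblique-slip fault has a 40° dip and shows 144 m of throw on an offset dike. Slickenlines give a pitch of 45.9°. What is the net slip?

dip-slip = throw / sin(dip) = 144 / sin(40°) = 224 m
net slip = dip-slip / sin(rake) = 224 / sin(45.9°) = 312 m

312 m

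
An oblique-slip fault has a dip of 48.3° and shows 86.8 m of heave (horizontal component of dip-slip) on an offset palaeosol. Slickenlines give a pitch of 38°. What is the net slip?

212 m

dip-slip = heave / cos(dip) = 86.8 / cos(48.3°) = 130.5 m
net slip = dip-slip / sin(rake) = 130.5 / sin(38°) = 212 m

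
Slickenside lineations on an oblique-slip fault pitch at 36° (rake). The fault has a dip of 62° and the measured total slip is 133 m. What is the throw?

69 m

dip-slip = net slip × sin(rake) = 133 m × sin(36°) = 78.18 m
throw = dip-slip × sin(dip) = 78.18 × sin(62°) = 69 m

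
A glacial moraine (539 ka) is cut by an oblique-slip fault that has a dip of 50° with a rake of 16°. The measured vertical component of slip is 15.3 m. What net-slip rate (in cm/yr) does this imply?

0.0134 cm/yr

dip-slip = throw / sin(dip) = 15.3 / sin(50°) = 19.97 m
net slip = dip-slip / sin(rake) = 19.97 / sin(16°) = 72.46 m
rate = 72.46 m / 539 ka = 0.000134 m/yr = 0.0134 cm/yr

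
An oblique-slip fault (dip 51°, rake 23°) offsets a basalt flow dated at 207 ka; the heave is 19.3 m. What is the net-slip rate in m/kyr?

0.379 m/kyr

dip-slip = heave / cos(dip) = 19.3 / cos(51°) = 30.67 m
net slip = dip-slip / sin(rake) = 30.67 / sin(23°) = 78.49 m
rate = 78.49 m / 207 ka = 0.000379 m/yr = 0.379 m/kyr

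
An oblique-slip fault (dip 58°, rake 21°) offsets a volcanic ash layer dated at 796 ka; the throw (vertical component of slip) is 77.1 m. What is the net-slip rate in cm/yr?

dip-slip = throw / sin(dip) = 77.1 / sin(58°) = 90.91 m
net slip = dip-slip / sin(rake) = 90.91 / sin(21°) = 253.7 m
rate = 253.7 m / 796 ka = 0.000319 m/yr = 0.0319 cm/yr

0.0319 cm/yr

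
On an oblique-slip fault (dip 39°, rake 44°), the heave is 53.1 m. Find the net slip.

dip-slip = heave / cos(dip) = 53.1 / cos(39°) = 68.33 m
net slip = dip-slip / sin(rake) = 68.33 / sin(44°) = 98.4 m

98.4 m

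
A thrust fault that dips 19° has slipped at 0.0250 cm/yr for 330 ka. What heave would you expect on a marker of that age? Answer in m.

78 m

dip-slip = rate × time = 0.0250 cm/yr × 330 ka = 82.50 m
heave = dip-slip × cos(dip) = 82.50 × cos(19°) = 78 m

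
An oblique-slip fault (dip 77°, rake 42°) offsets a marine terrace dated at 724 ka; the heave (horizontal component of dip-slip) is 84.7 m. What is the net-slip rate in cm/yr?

dip-slip = heave / cos(dip) = 84.7 / cos(77°) = 376.5 m
net slip = dip-slip / sin(rake) = 376.5 / sin(42°) = 562.7 m
rate = 562.7 m / 724 ka = 0.000777 m/yr = 0.0777 cm/yr

0.0777 cm/yr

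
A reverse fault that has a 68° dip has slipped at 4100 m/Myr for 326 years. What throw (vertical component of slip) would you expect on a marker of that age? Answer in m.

dip-slip = rate × time = 4100 m/Myr × 326 years = 1.337 m
throw = dip-slip × sin(dip) = 1.337 × sin(68°) = 1.24 m

1.24 m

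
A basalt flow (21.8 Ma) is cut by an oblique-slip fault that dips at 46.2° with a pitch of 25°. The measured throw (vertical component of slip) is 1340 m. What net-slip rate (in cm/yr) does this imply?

0.0202 cm/yr

dip-slip = throw / sin(dip) = 1340 / sin(46.2°) = 1857 m
net slip = dip-slip / sin(rake) = 1857 / sin(25°) = 4393 m
rate = 4393 m / 21.8 Ma = 0.000202 m/yr = 0.0202 cm/yr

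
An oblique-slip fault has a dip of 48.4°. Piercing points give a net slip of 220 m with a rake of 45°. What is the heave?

103 m

dip-slip = net slip × sin(rake) = 220 m × sin(45°) = 155.6 m
heave = dip-slip × cos(dip) = 155.6 × cos(48.4°) = 103 m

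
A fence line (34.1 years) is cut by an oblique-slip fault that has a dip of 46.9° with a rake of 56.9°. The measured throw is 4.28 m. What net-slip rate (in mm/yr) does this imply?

dip-slip = throw / sin(dip) = 4.28 / sin(46.9°) = 5.862 m
net slip = dip-slip / sin(rake) = 5.862 / sin(56.9°) = 6.997 m
rate = 6.997 m / 34.1 years = 0.205 m/yr = 205 mm/yr

205 mm/yr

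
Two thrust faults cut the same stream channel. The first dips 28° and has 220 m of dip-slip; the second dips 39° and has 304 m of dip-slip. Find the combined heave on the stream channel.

heave_A = 220 × cos(28°) = 194.2 m
heave_B = 304 × cos(39°) = 236.3 m
total = 194.2 + 236.3 = 431 m

431 m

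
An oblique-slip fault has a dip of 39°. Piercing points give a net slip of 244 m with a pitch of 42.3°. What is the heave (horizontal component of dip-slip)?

dip-slip = net slip × sin(rake) = 244 m × sin(42.3°) = 164.2 m
heave = dip-slip × cos(dip) = 164.2 × cos(39°) = 128 m

128 m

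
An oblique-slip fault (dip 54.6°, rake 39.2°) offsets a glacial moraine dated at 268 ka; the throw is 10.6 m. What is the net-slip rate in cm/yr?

0.00768 cm/yr

dip-slip = throw / sin(dip) = 10.6 / sin(54.6°) = 13 m
net slip = dip-slip / sin(rake) = 13 / sin(39.2°) = 20.58 m
rate = 20.58 m / 268 ka = 0.0000768 m/yr = 0.00768 cm/yr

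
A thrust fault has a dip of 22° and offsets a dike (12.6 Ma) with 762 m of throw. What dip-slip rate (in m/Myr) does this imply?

161 m/Myr

dip-slip = throw / sin(dip) = 762 m / sin(22°) = 2034 m
rate = 2034 m / 12.6 Ma = 0.000161 m/yr = 161 m/Myr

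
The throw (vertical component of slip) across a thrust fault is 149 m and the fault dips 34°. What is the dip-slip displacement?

266 m

dip-slip = throw / sin(dip) = 149 / sin(34°) = 266 m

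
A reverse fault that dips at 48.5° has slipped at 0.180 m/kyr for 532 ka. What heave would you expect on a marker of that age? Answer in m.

63.5 m

dip-slip = rate × time = 0.180 m/kyr × 532 ka = 95.76 m
heave = dip-slip × cos(dip) = 95.76 × cos(48.5°) = 63.5 m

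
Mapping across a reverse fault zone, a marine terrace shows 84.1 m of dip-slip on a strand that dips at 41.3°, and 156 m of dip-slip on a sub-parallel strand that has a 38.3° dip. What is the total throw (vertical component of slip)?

152 m

throw_A = 84.1 × sin(41.3°) = 55.51 m
throw_B = 156 × sin(38.3°) = 96.69 m
total = 55.51 + 96.69 = 152 m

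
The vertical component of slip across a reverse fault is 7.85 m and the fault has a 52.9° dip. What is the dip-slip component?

9.84 m

dip-slip = throw / sin(dip) = 7.85 / sin(52.9°) = 9.84 m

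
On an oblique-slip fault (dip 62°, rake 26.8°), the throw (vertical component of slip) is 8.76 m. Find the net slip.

dip-slip = throw / sin(dip) = 8.76 / sin(62°) = 9.921 m
net slip = dip-slip / sin(rake) = 9.921 / sin(26.8°) = 22 m

22 m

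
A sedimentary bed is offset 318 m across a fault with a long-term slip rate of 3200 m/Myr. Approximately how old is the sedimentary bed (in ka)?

age = offset / rate = 318 m / (3200 m/Myr) = 99400 yr = 99.4 ka

99.4 ka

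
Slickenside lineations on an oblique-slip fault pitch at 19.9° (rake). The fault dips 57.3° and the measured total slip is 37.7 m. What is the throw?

10.8 m

dip-slip = net slip × sin(rake) = 37.7 m × sin(19.9°) = 12.83 m
throw = dip-slip × sin(dip) = 12.83 × sin(57.3°) = 10.8 m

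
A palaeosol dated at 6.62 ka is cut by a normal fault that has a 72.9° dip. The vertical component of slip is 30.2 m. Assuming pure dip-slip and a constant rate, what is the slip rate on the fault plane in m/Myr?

dip-slip = throw / sin(dip) = 30.2 m / sin(72.9°) = 31.60 m
rate = 31.60 m / 6.62 ka = 0.00477 m/yr = 4770 m/Myr

4770 m/Myr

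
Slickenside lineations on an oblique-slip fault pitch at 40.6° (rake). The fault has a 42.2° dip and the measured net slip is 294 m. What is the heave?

dip-slip = net slip × sin(rake) = 294 m × sin(40.6°) = 191.3 m
heave = dip-slip × cos(dip) = 191.3 × cos(42.2°) = 142 m

142 m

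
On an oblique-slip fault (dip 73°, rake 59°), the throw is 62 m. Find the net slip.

dip-slip = throw / sin(dip) = 62 / sin(73°) = 64.83 m
net slip = dip-slip / sin(rake) = 64.83 / sin(59°) = 75.6 m

75.6 m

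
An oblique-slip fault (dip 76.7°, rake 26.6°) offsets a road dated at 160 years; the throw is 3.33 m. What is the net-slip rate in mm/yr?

dip-slip = throw / sin(dip) = 3.33 / sin(76.7°) = 3.422 m
net slip = dip-slip / sin(rake) = 3.422 / sin(26.6°) = 7.642 m
rate = 7.642 m / 160 years = 0.0478 m/yr = 47.8 mm/yr

47.8 mm/yr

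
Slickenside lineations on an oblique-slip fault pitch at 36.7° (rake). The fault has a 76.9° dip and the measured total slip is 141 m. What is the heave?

dip-slip = net slip × sin(rake) = 141 m × sin(36.7°) = 84.27 m
heave = dip-slip × cos(dip) = 84.27 × cos(76.9°) = 19.1 m

19.1 m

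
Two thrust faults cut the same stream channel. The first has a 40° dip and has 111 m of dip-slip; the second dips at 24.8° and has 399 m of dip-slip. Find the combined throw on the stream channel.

239 m

throw_A = 111 × sin(40°) = 71.35 m
throw_B = 399 × sin(24.8°) = 167.4 m
total = 71.35 + 167.4 = 239 m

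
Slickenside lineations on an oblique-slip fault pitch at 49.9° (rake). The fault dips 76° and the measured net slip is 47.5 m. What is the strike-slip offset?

30.6 m

strike-slip = net slip × cos(rake) = 47.5 m × cos(49.9°) = 30.6 m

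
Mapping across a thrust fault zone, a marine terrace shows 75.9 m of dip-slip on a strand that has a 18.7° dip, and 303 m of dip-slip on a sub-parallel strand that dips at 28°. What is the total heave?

heave_A = 75.9 × cos(18.7°) = 71.89 m
heave_B = 303 × cos(28°) = 267.5 m
total = 71.89 + 267.5 = 339 m

339 m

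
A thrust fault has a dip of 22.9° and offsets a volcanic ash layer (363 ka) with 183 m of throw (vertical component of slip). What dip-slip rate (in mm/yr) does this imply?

dip-slip = throw / sin(dip) = 183 m / sin(22.9°) = 470.3 m
rate = 470.3 m / 363 ka = 0.00130 m/yr = 1.30 mm/yr

1.30 mm/yr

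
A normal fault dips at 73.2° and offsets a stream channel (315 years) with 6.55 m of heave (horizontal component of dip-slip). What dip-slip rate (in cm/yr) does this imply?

dip-slip = heave / cos(dip) = 6.55 m / cos(73.2°) = 22.66 m
rate = 22.66 m / 315 years = 0.0719 m/yr = 7.19 cm/yr

7.19 cm/yr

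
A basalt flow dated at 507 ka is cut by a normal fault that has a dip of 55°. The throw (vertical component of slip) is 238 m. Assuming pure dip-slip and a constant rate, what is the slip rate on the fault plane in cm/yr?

0.0573 cm/yr

dip-slip = throw / sin(dip) = 238 m / sin(55°) = 290.5 m
rate = 290.5 m / 507 ka = 0.000573 m/yr = 0.0573 cm/yr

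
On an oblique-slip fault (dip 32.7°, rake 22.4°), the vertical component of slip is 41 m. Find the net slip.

199 m

dip-slip = throw / sin(dip) = 41 / sin(32.7°) = 75.89 m
net slip = dip-slip / sin(rake) = 75.89 / sin(22.4°) = 199 m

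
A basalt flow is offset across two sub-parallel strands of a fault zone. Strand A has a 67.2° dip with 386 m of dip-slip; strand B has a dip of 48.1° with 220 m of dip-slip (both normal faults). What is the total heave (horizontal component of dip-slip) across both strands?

heave_A = 386 × cos(67.2°) = 149.6 m
heave_B = 220 × cos(48.1°) = 146.9 m
total = 149.6 + 146.9 = 297 m

297 m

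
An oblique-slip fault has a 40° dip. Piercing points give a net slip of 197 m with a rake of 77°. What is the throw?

123 m

dip-slip = net slip × sin(rake) = 197 m × sin(77°) = 192 m
throw = dip-slip × sin(dip) = 192 × sin(40°) = 123 m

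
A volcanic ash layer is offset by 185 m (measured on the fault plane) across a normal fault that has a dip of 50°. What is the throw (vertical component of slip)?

throw = dip-slip × sin(dip) = 185 m × sin(50°) = 142 m

142 m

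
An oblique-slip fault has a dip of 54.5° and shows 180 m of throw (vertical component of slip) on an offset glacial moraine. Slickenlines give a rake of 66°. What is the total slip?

dip-slip = throw / sin(dip) = 180 / sin(54.5°) = 221.1 m
net slip = dip-slip / sin(rake) = 221.1 / sin(66°) = 242 m

242 m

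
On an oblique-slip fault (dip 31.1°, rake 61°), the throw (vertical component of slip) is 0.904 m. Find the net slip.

dip-slip = throw / sin(dip) = 0.904 / sin(31.1°) = 1.750 m
net slip = dip-slip / sin(rake) = 1.750 / sin(61°) = 2 m

2 m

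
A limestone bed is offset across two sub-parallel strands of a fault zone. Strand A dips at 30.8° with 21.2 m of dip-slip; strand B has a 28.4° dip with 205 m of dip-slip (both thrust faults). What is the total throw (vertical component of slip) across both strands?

108 m

throw_A = 21.2 × sin(30.8°) = 10.86 m
throw_B = 205 × sin(28.4°) = 97.50 m
total = 10.86 + 97.50 = 108 m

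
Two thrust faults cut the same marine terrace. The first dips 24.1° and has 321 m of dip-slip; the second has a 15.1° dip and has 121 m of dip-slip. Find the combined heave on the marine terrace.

heave_A = 321 × cos(24.1°) = 293 m
heave_B = 121 × cos(15.1°) = 116.8 m
total = 293 + 116.8 = 410 m

410 m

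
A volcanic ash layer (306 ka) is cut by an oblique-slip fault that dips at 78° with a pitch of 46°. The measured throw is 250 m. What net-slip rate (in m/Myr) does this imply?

dip-slip = throw / sin(dip) = 250 / sin(78°) = 255.6 m
net slip = dip-slip / sin(rake) = 255.6 / sin(46°) = 355.3 m
rate = 355.3 m / 306 ka = 0.00116 m/yr = 1160 m/Myr

1160 m/Myr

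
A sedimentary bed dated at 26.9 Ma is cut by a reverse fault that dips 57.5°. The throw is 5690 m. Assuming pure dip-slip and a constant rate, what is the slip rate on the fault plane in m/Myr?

dip-slip = throw / sin(dip) = 5690 m / sin(57.5°) = 6747 m
rate = 6747 m / 26.9 Ma = 0.000251 m/yr = 251 m/Myr

251 m/Myr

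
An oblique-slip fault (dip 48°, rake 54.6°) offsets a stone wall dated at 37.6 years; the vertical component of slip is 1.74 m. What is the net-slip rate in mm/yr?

76.4 mm/yr

dip-slip = throw / sin(dip) = 1.74 / sin(48°) = 2.341 m
net slip = dip-slip / sin(rake) = 2.341 / sin(54.6°) = 2.872 m
rate = 2.872 m / 37.6 years = 0.0764 m/yr = 76.4 mm/yr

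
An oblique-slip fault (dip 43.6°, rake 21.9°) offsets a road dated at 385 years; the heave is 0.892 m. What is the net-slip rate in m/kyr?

8.58 m/kyr

dip-slip = heave / cos(dip) = 0.892 / cos(43.6°) = 1.232 m
net slip = dip-slip / sin(rake) = 1.232 / sin(21.9°) = 3.302 m
rate = 3.302 m / 385 years = 0.00858 m/yr = 8.58 m/kyr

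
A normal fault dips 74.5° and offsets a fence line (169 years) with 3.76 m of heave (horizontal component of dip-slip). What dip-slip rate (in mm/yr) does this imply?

dip-slip = heave / cos(dip) = 3.76 m / cos(74.5°) = 14.07 m
rate = 14.07 m / 169 years = 0.0833 m/yr = 83.3 mm/yr

83.3 mm/yr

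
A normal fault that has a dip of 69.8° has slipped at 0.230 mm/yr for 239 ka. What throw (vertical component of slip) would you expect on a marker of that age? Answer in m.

dip-slip = rate × time = 0.230 mm/yr × 239 ka = 54.97 m
throw = dip-slip × sin(dip) = 54.97 × sin(69.8°) = 51.6 m

51.6 m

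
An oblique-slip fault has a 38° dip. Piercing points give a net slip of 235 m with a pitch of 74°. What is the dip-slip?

dip-slip = net slip × sin(rake) = 235 m × sin(74°) = 226 m

226 m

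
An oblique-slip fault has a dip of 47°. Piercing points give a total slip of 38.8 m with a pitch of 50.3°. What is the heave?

dip-slip = net slip × sin(rake) = 38.8 m × sin(50.3°) = 29.85 m
heave = dip-slip × cos(dip) = 29.85 × cos(47°) = 20.4 m

20.4 m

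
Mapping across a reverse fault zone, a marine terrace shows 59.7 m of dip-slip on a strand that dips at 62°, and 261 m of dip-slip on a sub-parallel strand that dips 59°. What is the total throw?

276 m

throw_A = 59.7 × sin(62°) = 52.71 m
throw_B = 261 × sin(59°) = 223.7 m
total = 52.71 + 223.7 = 276 m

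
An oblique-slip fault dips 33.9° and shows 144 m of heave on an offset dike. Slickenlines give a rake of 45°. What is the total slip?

dip-slip = heave / cos(dip) = 144 / cos(33.9°) = 173.5 m
net slip = dip-slip / sin(rake) = 173.5 / sin(45°) = 245 m

245 m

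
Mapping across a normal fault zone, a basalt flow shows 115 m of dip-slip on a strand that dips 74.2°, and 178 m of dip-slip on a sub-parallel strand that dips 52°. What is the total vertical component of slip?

251 m

throw_A = 115 × sin(74.2°) = 110.7 m
throw_B = 178 × sin(52°) = 140.3 m
total = 110.7 + 140.3 = 251 m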